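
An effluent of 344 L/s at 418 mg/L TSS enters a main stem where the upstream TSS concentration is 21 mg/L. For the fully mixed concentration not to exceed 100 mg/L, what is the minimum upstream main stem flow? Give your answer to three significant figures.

1380 L/s

Set C_mix = 100: (Q·21.00 + 344.0·418.0) / (Q + 344.0) = 100
→ Q = 344.0·(418.0 − 100)/(100 − 21.00) = 1385 L/s.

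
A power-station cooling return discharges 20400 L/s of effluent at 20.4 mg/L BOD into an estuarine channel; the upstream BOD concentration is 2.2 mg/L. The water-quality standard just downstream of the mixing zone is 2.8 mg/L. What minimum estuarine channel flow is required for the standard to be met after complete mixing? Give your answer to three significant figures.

598000 L/s

Set C_mix = 2.8: (Q·2.200 + 20400·20.40) / (Q + 20400) = 2.8
→ Q = 20400·(20.40 − 2.8)/(2.8 − 2.200) = 598400 L/s.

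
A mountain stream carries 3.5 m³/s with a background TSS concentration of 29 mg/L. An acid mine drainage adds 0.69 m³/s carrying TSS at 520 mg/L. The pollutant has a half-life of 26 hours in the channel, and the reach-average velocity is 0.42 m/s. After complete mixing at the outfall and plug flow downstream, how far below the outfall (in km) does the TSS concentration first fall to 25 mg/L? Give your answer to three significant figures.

Conservation of mass: C = (3.500·29.00 + 0.6900·520.0) / 4.190 = 460.3/4.190 = 109.9 mg/L.
Half-life 26 h → k = ln 2 / 26 = 0.02666 h⁻¹ = 0.6398 d⁻¹.
Set 109.9·exp(−k·t) = 25 → t = ln(109.9/25)/k = 199900 s = 55.53 h.
Distance = v·t = 0.42·199900 = 83960 m = 83.96 km.

84.0 km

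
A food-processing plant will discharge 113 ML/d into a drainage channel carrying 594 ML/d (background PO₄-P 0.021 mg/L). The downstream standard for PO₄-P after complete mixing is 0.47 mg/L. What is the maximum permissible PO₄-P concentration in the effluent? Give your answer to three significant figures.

At the limit, (Qr·Cr + Qe·Cₑ)/(Qr + Qe) = 0.47:
Cₑ = (707.0·0.47 − 594.0·0.02100) / 113.0 = 2.830 mg/L.

2.83 mg/L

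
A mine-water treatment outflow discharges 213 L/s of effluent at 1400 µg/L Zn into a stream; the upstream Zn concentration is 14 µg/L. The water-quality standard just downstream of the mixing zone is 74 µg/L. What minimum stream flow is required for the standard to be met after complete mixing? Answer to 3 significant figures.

Set C_mix = 74: (Q·14.00 + 213.0·1400) / (Q + 213.0) = 74
→ Q = 213.0·(1400 − 74)/(74 − 14.00) = 4707 L/s.

4710 L/s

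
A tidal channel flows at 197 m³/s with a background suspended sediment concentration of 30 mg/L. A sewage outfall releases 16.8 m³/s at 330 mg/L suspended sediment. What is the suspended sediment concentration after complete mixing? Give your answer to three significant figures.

Flow-weighted average: C = (197.0·30.00 + 16.80·330.0) / 213.8 = 11450/213.8 = 53.57 mg/L.

53.6 mg/L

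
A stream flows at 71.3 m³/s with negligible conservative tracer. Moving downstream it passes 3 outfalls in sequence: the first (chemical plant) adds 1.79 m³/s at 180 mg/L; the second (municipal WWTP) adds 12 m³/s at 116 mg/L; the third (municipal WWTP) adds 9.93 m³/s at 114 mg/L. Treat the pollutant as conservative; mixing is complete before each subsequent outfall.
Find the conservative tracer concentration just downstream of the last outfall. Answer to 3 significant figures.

30.0 mg/L

After outfall 1: Q = 71.30 + 1.790 = 73.09 m³/s; C = (71.30·0 + 1.790·180.0)/73.09 = 4.408 mg/L.
After outfall 2: Q = 73.09 + 12.00 = 85.09 m³/s; C = (73.09·4.408 + 12.00·116.0)/85.09 = 20.15 mg/L.
After outfall 3: Q = 85.09 + 9.930 = 95.02 m³/s; C = (85.09·20.15 + 9.930·114.0)/95.02 = 29.95 mg/L.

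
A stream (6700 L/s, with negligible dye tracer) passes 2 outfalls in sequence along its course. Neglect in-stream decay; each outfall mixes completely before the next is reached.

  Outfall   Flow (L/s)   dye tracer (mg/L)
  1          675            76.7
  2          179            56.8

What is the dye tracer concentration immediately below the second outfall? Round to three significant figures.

Below outfall 1: Q → 7375 L/s, C = (6700·0 + 675.0·76.70)/7375 = 7.020 mg/L.
Below outfall 2: Q → 7554 L/s, C = (7375·7.020 + 179.0·56.80)/7554 = 8.200 mg/L.

8.20 mg/L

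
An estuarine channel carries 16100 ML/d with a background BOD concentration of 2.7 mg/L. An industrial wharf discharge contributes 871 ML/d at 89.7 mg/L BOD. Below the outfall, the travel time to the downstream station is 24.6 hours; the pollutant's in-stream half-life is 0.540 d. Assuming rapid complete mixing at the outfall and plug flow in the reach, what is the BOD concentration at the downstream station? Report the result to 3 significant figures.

Flow-weighted average: C = (16100·2.700 + 871.0·89.70) / 16970 = 121600/16970 = 7.165 mg/L.
Half-life 0.540 d → k = ln 2 / 0.540 = 1.284 d⁻¹.
After decay, C = 7.165 × e^(−kt) = 7.165 × 0.2683 = 1.922 mg/L.

1.92 mg/L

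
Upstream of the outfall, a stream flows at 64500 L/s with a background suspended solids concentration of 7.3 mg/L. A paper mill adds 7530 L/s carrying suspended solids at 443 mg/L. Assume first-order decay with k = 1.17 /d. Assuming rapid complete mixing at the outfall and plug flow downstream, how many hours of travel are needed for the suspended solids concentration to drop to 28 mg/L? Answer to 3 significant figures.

Conservation of mass: C = (64500·7.300 + 7530·443.0) / 72030 = 3807000/72030 = 52.85 mg/L.
52.85·exp(−k·t) = 28 → t = ln(52.85/28)/k = 46910 s = 13.03 h.

13.0 h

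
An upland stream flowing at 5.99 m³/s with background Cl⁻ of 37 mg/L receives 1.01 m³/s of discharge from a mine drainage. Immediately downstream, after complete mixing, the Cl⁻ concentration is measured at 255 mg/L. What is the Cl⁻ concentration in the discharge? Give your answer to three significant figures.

1550 mg/L

Mass balance: 5.990·37.00 + 1.010·Cₑ = 7.000·255.0
→ Cₑ = (7.000·255.0 − 5.990·37.00) / 1.010 = 1548 mg/L.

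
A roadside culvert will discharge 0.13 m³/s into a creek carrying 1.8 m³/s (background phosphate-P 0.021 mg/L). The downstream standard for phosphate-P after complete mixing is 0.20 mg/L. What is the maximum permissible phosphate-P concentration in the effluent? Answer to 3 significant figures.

2.68 mg/L

At the limit, (Qr·Cr + Qe·Cₑ)/(Qr + Qe) = 0.20:
Cₑ = (1.930·0.20 − 1.800·0.02100) / 0.1300 = 2.678 mg/L.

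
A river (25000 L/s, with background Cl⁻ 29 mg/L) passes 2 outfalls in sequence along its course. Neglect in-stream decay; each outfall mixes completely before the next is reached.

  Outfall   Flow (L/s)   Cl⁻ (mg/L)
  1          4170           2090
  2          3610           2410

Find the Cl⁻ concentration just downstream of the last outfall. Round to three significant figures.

After outfall 1: Q = 25000 + 4170 = 29170 L/s; C = (25000·29.00 + 4170·2090)/29170 = 323.6 mg/L.
After outfall 2: Q = 29170 + 3610 = 32780 L/s; C = (29170·323.6 + 3610·2410)/32780 = 553.4 mg/L.

553 mg/L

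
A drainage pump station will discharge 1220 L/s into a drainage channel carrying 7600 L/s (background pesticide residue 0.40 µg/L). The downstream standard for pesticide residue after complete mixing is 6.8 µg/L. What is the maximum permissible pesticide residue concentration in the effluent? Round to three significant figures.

At the limit, (Qr·Cr + Qe·Cₑ)/(Qr + Qe) = 6.8:
Cₑ = (8820·6.8 − 7600·0.4000) / 1220 = 46.67 µg/L.

46.7 µg/L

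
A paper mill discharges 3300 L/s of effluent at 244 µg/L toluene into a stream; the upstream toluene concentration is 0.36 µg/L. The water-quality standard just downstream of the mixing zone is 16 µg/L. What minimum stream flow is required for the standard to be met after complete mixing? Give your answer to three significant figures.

48100 L/s

Set C_mix = 16: (Q·0.3600 + 3300·244.0) / (Q + 3300) = 16
→ Q = 3300·(244.0 − 16)/(16 − 0.3600) = 48110 L/s.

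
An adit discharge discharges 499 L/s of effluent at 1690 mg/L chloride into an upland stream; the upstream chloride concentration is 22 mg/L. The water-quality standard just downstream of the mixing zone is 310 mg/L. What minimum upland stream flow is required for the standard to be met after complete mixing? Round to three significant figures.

2390 L/s

Set C_mix = 310: (Q·22.00 + 499.0·1690) / (Q + 499.0) = 310
→ Q = 499.0·(1690 − 310)/(310 − 22.00) = 2391 L/s.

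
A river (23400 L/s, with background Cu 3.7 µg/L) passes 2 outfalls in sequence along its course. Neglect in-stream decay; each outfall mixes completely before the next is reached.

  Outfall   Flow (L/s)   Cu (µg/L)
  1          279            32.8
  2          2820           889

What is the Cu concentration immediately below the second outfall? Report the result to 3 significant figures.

Outfall 1: combined Q = 23680 L/s; C = (23400·3.700 + 279.0·32.80)/23680 = 4.043 µg/L.
Outfall 2: combined Q = 26500 L/s; C = (23680·4.043 + 2820·889.0)/26500 = 98.22 µg/L.

98.2 µg/L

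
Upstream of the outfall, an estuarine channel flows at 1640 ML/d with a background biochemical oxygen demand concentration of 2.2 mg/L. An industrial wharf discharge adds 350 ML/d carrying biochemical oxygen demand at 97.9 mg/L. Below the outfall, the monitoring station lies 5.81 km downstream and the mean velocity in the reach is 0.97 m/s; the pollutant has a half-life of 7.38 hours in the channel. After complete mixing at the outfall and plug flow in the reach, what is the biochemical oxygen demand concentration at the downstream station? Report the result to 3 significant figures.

Mass balance: C = (1640·2.200 + 350.0·97.90) / 1990 = 37870/1990 = 19.03 mg/L.
Travel time t = 5.81·1000 / 0.97 = 5990 s = 1.664 h.
Half-life 7.38 h → k = ln 2 / 7.38 = 0.09392 h⁻¹ = 2.254 d⁻¹.
Decay over the reach: 19.03·exp(−kt) = 19.03·0.8553 = 16.28 mg/L.

16.3 mg/L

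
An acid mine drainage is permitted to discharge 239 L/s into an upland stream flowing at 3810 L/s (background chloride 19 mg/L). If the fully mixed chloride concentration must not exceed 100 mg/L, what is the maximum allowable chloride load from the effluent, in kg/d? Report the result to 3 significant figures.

28700 kg/d

Mass balance at the limit: 3810·19.00 + 239.0·Cₑ = 4049·100 → Cₑ = 1391 mg/L.
239.0 L/s = 0.2390 m³/s. Load = 0.2390 m³/s × 1391 g/m³ × 86 400 s/d = 28730 kg/d.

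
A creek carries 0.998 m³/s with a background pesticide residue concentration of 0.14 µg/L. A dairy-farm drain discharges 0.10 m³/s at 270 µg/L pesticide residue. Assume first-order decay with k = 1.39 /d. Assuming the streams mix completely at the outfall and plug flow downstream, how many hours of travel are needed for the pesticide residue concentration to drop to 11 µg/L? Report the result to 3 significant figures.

14.0 h

Flow-weighted average: C = (0.9980·0.1400 + 0.1000·270.0) / 1.098 = 27.14/1.098 = 24.72 µg/L.
24.72·exp(−k·t) = 11 → t = ln(24.72/11)/k = 50320 s = 13.98 h.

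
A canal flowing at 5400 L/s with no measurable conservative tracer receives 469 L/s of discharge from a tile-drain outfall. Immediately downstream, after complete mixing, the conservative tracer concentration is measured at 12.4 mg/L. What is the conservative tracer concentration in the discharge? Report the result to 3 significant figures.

Mass balance: 5400·0 + 469.0·Cₑ = 5869·12.40
→ Cₑ = (5869·12.40 − 5400·0) / 469.0 = 155.2 mg/L.

155 mg/L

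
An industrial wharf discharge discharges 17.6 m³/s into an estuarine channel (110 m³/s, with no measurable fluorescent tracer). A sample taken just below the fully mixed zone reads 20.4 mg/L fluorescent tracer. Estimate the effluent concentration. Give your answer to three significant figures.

Mass balance: 110.0·0 + 17.60·Cₑ = 127.6·20.40
→ Cₑ = (127.6·20.40 − 110.0·0) / 17.60 = 147.9 mg/L.

148 mg/L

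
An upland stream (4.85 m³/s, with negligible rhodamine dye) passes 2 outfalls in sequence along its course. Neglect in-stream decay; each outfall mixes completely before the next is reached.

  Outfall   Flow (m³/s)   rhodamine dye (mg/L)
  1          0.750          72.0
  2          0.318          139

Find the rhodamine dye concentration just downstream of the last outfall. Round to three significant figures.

16.6 mg/L

Outfall 1: combined Q = 5.600 m³/s; C = (4.850·0 + 0.7500·72.00)/5.600 = 9.643 mg/L.
Outfall 2: combined Q = 5.918 m³/s; C = (5.600·9.643 + 0.3180·139.0)/5.918 = 16.59 mg/L.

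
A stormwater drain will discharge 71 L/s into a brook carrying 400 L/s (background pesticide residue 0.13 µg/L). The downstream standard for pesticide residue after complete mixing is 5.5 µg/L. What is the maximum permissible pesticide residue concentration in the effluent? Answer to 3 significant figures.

At the limit, (Qr·Cr + Qe·Cₑ)/(Qr + Qe) = 5.5:
Cₑ = (471.0·5.5 − 400.0·0.1300) / 71.00 = 35.75 µg/L.

35.8 µg/L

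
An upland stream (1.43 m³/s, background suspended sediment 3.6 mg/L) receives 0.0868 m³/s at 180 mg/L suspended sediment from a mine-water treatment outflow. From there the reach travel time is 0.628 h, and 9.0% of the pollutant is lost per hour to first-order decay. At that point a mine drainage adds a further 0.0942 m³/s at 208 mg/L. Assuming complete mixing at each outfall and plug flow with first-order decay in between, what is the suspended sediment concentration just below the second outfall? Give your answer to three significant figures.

Conservation of mass: C = (1.430·3.600 + 0.08680·180.0) / 1.517 = 20.77/1.517 = 13.69 mg/L; combined flow 1.517 m³/s.
9.0%/h lost → k = −ln(1 − 0.09) = 0.09431 h⁻¹.
Applying C = C₀e^(−kt): 13.69 × 0.9425 = 12.91 mg/L.
At the second outfall, C = (1.517·12.91 + 0.09420·208.0) / (1.517 + 0.09420) = 24.31 mg/L.

24.3 mg/L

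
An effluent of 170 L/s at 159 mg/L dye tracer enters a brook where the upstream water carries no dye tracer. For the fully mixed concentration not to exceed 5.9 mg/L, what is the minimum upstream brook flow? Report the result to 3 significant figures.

4410 L/s

Set C_mix = 5.9: (Q·0 + 170.0·159.0) / (Q + 170.0) = 5.9
→ Q = 170.0·(159.0 − 5.9)/(5.9 − 0) = 4411 L/s.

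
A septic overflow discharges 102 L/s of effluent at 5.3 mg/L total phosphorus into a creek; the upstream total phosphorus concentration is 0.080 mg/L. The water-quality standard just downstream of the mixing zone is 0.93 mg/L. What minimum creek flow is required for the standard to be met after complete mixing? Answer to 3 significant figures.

524 L/s

Set C_mix = 0.93: (Q·0.08000 + 102.0·5.300) / (Q + 102.0) = 0.93
→ Q = 102.0·(5.300 − 0.93)/(0.93 − 0.08000) = 524.4 L/s.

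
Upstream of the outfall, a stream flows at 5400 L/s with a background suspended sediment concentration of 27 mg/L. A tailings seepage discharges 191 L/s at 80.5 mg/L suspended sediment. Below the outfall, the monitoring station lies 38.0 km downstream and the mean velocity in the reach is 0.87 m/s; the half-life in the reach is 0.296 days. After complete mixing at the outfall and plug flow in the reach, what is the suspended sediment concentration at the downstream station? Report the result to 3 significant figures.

8.82 mg/L

Mass balance: C = (5400·27.00 + 191.0·80.50) / 5591 = 161200/5591 = 28.83 mg/L.
Travel time t = 38.0·1000 / 0.87 = 43680 s = 12.13 h.
Half-life 0.296 d → k = ln 2 / 0.296 = 2.342 d⁻¹.
First-order decay: C = 28.83·exp(−k·t) = 28.83·0.3061 = 8.824 mg/L.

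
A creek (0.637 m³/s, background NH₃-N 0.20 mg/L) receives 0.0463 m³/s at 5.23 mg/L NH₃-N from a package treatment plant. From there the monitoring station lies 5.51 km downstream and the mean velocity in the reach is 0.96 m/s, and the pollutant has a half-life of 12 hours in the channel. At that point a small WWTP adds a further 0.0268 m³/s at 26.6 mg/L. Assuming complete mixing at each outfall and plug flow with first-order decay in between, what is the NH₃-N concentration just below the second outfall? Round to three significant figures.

After mixing, C = (0.6370·0.2000 + 0.04630·5.230) / 0.6833 = 0.3695/0.6833 = 0.5408 mg/L; combined flow 0.6833 m³/s.
Travel time t = 5.51·1000 / 0.96 = 5740 s = 1.594 h.
Half-life 12 h → k = ln 2 / 12 = 0.05776 h⁻¹ = 1.386 d⁻¹.
After decay, C = 0.5408 × e^(−kt) = 0.5408 × 0.9120 = 0.4932 mg/L.
At the second outfall, C = (0.6833·0.4932 + 0.02680·26.60) / (0.6833 + 0.02680) = 1.479 mg/L.

1.48 mg/L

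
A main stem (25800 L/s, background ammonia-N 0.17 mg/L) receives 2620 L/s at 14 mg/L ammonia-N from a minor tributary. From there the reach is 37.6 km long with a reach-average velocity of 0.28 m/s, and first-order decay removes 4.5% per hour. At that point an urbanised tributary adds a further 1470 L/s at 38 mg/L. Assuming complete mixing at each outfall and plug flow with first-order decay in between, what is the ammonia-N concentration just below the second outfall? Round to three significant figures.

2.12 mg/L

Mixed concentration C = ΣQC/ΣQ = (25800·0.1700 + 2620·14.00) / 28420 = 41070/28420 = 1.445 mg/L; combined flow 28420 L/s.
Travel time t = 37.6·1000 / 0.28 = 134300 s = 37.30 h.
4.5%/h lost → k = −ln(1 − 0.045) = 0.04604 h⁻¹.
Applying C = C₀e^(−kt): 1.445 × 0.1795 = 0.2594 mg/L.
Second outfall: C = (28420·0.2594 + 1470·38.00)/29890 = 2.115 mg/L.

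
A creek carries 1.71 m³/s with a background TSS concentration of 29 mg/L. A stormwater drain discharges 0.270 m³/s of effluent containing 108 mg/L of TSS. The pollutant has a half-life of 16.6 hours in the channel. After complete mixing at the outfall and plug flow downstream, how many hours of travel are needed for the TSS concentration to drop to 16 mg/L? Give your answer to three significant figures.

Flow-weighted average: C = (1.710·29.00 + 0.2700·108.0) / 1.980 = 78.75/1.980 = 39.77 mg/L.
Half-life 16.6 h → k = ln 2 / 16.6 = 0.04176 h⁻¹ = 1.002 d⁻¹.
39.77·exp(−k·t) = 16 → t = ln(39.77/16)/k = 78510 s = 21.81 h.

21.8 h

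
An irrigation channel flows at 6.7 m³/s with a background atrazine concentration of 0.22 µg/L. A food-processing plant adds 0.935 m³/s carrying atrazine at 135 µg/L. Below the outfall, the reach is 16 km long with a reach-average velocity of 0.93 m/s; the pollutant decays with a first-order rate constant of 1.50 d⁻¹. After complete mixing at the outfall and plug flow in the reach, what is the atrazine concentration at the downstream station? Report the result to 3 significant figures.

12.4 µg/L

Mass balance: C = (6.700·0.2200 + 0.9350·135.0) / 7.635 = 127.7/7.635 = 16.73 µg/L.
Travel time t = 16·1000 / 0.93 = 17200 s = 4.779 h.
After decay, C = 16.73 × e^(−kt) = 16.73 × 0.7418 = 12.41 µg/L.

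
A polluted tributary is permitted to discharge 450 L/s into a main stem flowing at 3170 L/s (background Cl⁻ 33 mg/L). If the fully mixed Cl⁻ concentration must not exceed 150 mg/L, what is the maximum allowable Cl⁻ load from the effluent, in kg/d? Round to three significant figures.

Mass balance at the limit: 3170·33.00 + 450.0·Cₑ = 3620·150 → Cₑ = 974.2 mg/L.
450.0 L/s = 0.4500 m³/s. Load = 0.4500 m³/s × 974.2 g/m³ × 86 400 s/d = 37880 kg/d.

37900 kg/d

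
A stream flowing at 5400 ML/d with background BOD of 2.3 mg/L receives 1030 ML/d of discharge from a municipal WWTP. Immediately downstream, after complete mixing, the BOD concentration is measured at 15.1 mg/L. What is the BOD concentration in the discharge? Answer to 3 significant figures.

Mass balance: 5400·2.300 + 1030·Cₑ = 6430·15.10
→ Cₑ = (6430·15.10 − 5400·2.300) / 1030 = 82.21 mg/L.

82.2 mg/L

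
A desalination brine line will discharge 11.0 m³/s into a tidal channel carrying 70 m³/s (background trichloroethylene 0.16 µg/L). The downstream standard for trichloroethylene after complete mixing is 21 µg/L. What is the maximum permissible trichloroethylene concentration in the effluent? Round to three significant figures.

154 µg/L

At the limit, (Qr·Cr + Qe·Cₑ)/(Qr + Qe) = 21:
Cₑ = (81.00·21 − 70.00·0.1600) / 11.00 = 153.6 µg/L.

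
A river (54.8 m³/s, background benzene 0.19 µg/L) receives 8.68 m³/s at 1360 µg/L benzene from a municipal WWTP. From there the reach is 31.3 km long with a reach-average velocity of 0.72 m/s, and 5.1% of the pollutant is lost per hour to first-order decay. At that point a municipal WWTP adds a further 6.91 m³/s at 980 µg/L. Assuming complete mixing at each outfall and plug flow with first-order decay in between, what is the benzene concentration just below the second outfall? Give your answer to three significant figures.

Conservation of mass: C = (54.80·0.1900 + 8.680·1360) / 63.48 = 11820/63.48 = 186.1 µg/L; combined flow 63.48 m³/s.
Travel time t = 31.3·1000 / 0.72 = 43470 s = 12.08 h.
5.1%/h lost → k = −ln(1 − 0.051) = 0.05235 h⁻¹.
First-order decay: C = 186.1·exp(−k·t) = 186.1·0.5315 = 98.92 µg/L.
Second outfall: C = (63.48·98.92 + 6.910·980.0)/70.39 = 185.4 µg/L.

185 µg/L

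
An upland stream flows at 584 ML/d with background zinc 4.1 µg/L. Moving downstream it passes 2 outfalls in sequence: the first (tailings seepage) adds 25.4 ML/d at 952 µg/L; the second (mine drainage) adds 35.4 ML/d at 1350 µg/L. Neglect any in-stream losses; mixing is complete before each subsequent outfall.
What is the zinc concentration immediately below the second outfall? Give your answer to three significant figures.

After outfall 1: Q = 584.0 + 25.40 = 609.4 ML/d; C = (584.0·4.100 + 25.40·952.0)/609.4 = 43.61 µg/L.
After outfall 2: Q = 609.4 + 35.40 = 644.8 ML/d; C = (609.4·43.61 + 35.40·1350)/644.8 = 115.3 µg/L.

115 µg/L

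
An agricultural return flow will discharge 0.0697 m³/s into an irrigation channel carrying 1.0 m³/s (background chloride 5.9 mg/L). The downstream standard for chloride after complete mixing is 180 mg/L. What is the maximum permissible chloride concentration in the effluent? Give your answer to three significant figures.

2680 mg/L

At the limit, (Qr·Cr + Qe·Cₑ)/(Qr + Qe) = 180:
Cₑ = (1.070·180 − 1.000·5.900) / 0.06970 = 2678 mg/L.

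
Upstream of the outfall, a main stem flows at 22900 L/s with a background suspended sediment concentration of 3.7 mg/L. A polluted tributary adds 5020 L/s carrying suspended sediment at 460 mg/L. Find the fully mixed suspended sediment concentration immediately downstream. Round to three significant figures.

85.7 mg/L

After mixing, C = (22900·3.700 + 5020·460.0) / 27920 = 2394000/27920 = 85.74 mg/L.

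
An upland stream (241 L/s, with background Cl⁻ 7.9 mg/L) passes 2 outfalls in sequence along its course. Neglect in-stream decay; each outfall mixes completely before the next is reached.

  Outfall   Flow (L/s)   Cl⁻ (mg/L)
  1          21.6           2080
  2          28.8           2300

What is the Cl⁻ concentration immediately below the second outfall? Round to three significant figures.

388 mg/L

After outfall 1: Q = 241.0 + 21.60 = 262.6 L/s; C = (241.0·7.900 + 21.60·2080)/262.6 = 178.3 mg/L.
After outfall 2: Q = 262.6 + 28.80 = 291.4 L/s; C = (262.6·178.3 + 28.80·2300)/291.4 = 388.0 mg/L.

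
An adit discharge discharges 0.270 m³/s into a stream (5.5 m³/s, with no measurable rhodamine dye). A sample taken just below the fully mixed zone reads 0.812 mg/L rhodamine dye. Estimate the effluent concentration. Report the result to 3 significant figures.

17.4 mg/L

Mass balance: 5.500·0 + 0.2700·Cₑ = 5.770·0.8120
→ Cₑ = (5.770·0.8120 − 5.500·0) / 0.2700 = 17.35 mg/L.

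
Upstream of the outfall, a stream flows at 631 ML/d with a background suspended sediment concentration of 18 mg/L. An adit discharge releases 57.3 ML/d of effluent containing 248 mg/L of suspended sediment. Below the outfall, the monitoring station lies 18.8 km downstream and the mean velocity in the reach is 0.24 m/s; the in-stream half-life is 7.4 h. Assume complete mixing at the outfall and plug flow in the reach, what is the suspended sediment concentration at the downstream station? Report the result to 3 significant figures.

4.84 mg/L

Mixed concentration C = ΣQC/ΣQ = (631.0·18.00 + 57.30·248.0) / 688.3 = 25570/688.3 = 37.15 mg/L.
Travel time t = 18.8·1000 / 0.24 = 78330 s = 21.76 h.
Half-life 7.4 h → k = ln 2 / 7.4 = 0.09367 h⁻¹ = 2.248 d⁻¹.
First-order decay: C = 37.15·exp(−k·t) = 37.15·0.1303 = 4.839 mg/L.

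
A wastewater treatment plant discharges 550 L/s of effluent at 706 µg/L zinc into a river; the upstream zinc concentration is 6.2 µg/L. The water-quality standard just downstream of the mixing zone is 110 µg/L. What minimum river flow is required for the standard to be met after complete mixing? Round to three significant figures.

3160 L/s

Set C_mix = 110: (Q·6.200 + 550.0·706.0) / (Q + 550.0) = 110
→ Q = 550.0·(706.0 − 110)/(110 − 6.200) = 3158 L/s.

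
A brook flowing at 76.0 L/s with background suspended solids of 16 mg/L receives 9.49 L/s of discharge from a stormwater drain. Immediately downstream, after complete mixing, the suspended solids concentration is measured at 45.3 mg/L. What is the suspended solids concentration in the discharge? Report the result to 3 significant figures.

Mass balance: 76.00·16.00 + 9.490·Cₑ = 85.49·45.30
→ Cₑ = (85.49·45.30 − 76.00·16.00) / 9.490 = 279.9 mg/L.

280 mg/L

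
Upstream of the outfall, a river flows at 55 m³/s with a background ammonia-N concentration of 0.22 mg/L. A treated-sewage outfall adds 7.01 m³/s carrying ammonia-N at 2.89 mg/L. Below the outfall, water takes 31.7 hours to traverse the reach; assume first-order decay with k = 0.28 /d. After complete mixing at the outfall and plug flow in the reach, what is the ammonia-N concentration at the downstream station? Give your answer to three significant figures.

0.361 mg/L

After mixing, C = (55.00·0.2200 + 7.010·2.890) / 62.01 = 32.36/62.01 = 0.5218 mg/L.
First-order decay: C = 0.5218·exp(−k·t) = 0.5218·0.6908 = 0.3605 mg/L.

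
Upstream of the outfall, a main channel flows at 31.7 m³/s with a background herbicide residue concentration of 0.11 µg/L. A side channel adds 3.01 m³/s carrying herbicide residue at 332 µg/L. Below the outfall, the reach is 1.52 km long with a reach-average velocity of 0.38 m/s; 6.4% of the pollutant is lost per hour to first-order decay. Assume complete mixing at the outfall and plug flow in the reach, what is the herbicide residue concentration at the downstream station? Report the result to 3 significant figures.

Mixed concentration C = ΣQC/ΣQ = (31.70·0.1100 + 3.010·332.0) / 34.71 = 1003/34.71 = 28.89 µg/L.
Travel time t = 1.52·1000 / 0.38 = 4000 s = 1.111 h.
6.4%/h lost → k = −ln(1 − 0.064) = 0.06614 h⁻¹.
After decay, C = 28.89 × e^(−kt) = 28.89 × 0.9291 = 26.84 µg/L.

26.8 µg/L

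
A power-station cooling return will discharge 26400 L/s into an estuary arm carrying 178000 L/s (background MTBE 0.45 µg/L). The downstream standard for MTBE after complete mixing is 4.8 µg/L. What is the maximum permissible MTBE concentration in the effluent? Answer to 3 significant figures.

At the limit, (Qr·Cr + Qe·Cₑ)/(Qr + Qe) = 4.8:
Cₑ = (204400·4.8 − 178000·0.4500) / 26400 = 34.13 µg/L.

34.1 µg/L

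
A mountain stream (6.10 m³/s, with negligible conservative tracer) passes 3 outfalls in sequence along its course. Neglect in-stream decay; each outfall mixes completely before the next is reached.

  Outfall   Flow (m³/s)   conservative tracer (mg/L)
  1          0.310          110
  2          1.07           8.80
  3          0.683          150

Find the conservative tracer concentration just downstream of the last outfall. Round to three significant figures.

Below outfall 1: Q → 6.410 m³/s, C = (6.100·0 + 0.3100·110.0)/6.410 = 5.320 mg/L.
Below outfall 2: Q → 7.480 m³/s, C = (6.410·5.320 + 1.070·8.800)/7.480 = 5.818 mg/L.
Below outfall 3: Q → 8.163 m³/s, C = (7.480·5.818 + 0.6830·150.0)/8.163 = 17.88 mg/L.

17.9 mg/L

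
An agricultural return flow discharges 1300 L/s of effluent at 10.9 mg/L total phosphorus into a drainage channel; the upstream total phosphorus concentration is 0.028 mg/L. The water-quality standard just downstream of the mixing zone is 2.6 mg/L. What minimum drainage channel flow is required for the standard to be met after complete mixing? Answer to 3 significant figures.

4200 L/s

Set C_mix = 2.6: (Q·0.02800 + 1300·10.90) / (Q + 1300) = 2.6
→ Q = 1300·(10.90 − 2.6)/(2.6 − 0.02800) = 4195 L/s.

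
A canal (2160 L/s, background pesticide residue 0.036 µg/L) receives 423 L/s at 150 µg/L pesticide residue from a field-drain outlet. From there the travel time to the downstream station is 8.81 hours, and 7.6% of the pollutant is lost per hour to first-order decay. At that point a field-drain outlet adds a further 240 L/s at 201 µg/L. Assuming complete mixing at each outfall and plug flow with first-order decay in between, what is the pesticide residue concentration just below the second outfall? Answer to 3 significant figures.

28.3 µg/L

Conservation of mass: C = (2160·0.03600 + 423.0·150.0) / 2583 = 63530/2583 = 24.59 µg/L; combined flow 2583 L/s.
7.6%/h lost → k = −ln(1 − 0.076) = 0.07904 h⁻¹.
First-order decay: C = 24.59·exp(−k·t) = 24.59·0.4984 = 12.26 µg/L.
Second outfall: C = (2583·12.26 + 240.0·201.0)/2823 = 28.30 µg/L.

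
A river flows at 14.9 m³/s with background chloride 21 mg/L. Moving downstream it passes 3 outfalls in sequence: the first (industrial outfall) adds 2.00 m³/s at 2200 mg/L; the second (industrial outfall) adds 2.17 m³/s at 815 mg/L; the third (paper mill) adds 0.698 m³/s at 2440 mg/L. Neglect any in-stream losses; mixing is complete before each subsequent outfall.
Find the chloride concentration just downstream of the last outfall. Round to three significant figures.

414 mg/L

Outfall 1: combined Q = 16.90 m³/s; C = (14.90·21.00 + 2.000·2200)/16.90 = 278.9 mg/L.
Outfall 2: combined Q = 19.07 m³/s; C = (16.90·278.9 + 2.170·815.0)/19.07 = 339.9 mg/L.
Outfall 3: combined Q = 19.77 m³/s; C = (19.07·339.9 + 0.6980·2440)/19.77 = 414.0 mg/L.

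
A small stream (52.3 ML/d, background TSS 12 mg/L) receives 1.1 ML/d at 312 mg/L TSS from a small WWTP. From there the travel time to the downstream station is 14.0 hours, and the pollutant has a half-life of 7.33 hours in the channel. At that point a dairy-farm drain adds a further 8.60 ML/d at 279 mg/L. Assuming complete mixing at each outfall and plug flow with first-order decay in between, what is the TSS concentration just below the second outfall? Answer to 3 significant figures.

Flow-weighted average: C = (52.30·12.00 + 1.100·312.0) / 53.40 = 970.8/53.40 = 18.18 mg/L; combined flow 53.40 ML/d.
Half-life 7.33 h → k = ln 2 / 7.33 = 0.09456 h⁻¹ = 2.270 d⁻¹.
Applying C = C₀e^(−kt): 18.18 × 0.2661 = 4.838 mg/L.
At the second outfall, C = (53.40·4.838 + 8.600·279.0) / (53.40 + 8.600) = 42.87 mg/L.

42.9 mg/L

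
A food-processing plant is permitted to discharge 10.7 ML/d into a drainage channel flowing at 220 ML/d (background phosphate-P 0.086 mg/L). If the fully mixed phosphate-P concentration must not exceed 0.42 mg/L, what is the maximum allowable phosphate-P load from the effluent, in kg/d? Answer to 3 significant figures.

Mass balance at the limit: 220.0·0.08600 + 10.70·Cₑ = 230.7·0.42 → Cₑ = 7.287 mg/L.
10.70 ML/d = 0.1238 m³/s. Load = 0.1238 m³/s × 7.287 g/m³ × 86 400 s/d = 77.97 kg/d.

78.0 kg/d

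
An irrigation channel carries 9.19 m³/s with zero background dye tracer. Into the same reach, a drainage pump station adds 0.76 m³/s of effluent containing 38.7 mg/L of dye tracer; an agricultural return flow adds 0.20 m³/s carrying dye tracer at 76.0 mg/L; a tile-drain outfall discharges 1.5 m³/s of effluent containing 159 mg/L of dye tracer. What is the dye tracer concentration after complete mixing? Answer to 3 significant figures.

24.3 mg/L

Mixed concentration C = ΣQC/ΣQ = (9.190·0 + 0.7600·38.70 + 0.2000·76.00 + 1.500·159.0) / 11.65 = 283.1/11.65 = 24.30 mg/L.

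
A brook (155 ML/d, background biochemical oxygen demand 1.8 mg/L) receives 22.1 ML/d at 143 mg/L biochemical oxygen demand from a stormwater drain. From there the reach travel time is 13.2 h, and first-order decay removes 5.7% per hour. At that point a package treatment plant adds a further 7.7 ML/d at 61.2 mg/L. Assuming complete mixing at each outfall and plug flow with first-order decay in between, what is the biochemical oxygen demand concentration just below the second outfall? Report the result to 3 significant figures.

11.1 mg/L

After mixing, C = (155.0·1.800 + 22.10·143.0) / 177.1 = 3439/177.1 = 19.42 mg/L; combined flow 177.1 ML/d.
5.7%/h lost → k = −ln(1 − 0.057) = 0.05869 h⁻¹.
First-order decay: C = 19.42·exp(−k·t) = 19.42·0.4608 = 8.950 mg/L.
Second outfall: C = (177.1·8.950 + 7.700·61.20)/184.8 = 11.13 mg/L.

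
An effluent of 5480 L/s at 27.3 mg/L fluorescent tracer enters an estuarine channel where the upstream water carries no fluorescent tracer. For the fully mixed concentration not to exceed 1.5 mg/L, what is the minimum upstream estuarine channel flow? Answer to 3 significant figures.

94300 L/s

Set C_mix = 1.5: (Q·0 + 5480·27.30) / (Q + 5480) = 1.5
→ Q = 5480·(27.30 − 1.5)/(1.5 − 0) = 94260 L/s.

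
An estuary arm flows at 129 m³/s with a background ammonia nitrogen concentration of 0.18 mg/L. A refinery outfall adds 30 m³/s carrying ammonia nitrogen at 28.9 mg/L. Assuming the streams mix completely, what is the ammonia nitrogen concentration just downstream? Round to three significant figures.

5.60 mg/L

Flow-weighted average: C = (129.0·0.1800 + 30.00·28.90) / 159.0 = 890.2/159.0 = 5.599 mg/L.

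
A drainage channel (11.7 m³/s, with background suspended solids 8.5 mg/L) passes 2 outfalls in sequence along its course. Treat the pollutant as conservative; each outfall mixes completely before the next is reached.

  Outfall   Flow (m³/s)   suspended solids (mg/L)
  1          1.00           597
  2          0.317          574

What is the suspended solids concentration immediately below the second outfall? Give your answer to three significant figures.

67.5 mg/L

Below outfall 1: Q → 12.70 m³/s, C = (11.70·8.500 + 1.000·597.0)/12.70 = 54.84 mg/L.
Below outfall 2: Q → 13.02 m³/s, C = (12.70·54.84 + 0.3170·574.0)/13.02 = 67.48 mg/L.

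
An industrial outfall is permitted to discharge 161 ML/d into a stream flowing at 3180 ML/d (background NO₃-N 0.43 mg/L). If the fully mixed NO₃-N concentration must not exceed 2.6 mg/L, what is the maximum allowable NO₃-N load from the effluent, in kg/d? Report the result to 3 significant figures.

Mass balance at the limit: 3180·0.4300 + 161.0·Cₑ = 3341·2.6 → Cₑ = 45.46 mg/L.
161.0 ML/d = 1.863 m³/s. Load = 1.863 m³/s × 45.46 g/m³ × 86 400 s/d = 7319 kg/d.

7320 kg/d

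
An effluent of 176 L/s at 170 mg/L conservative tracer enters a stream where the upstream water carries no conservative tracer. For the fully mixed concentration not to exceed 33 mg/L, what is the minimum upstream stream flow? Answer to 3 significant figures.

731 L/s

Set C_mix = 33: (Q·0 + 176.0·170.0) / (Q + 176.0) = 33
→ Q = 176.0·(170.0 − 33)/(33 − 0) = 730.7 L/s.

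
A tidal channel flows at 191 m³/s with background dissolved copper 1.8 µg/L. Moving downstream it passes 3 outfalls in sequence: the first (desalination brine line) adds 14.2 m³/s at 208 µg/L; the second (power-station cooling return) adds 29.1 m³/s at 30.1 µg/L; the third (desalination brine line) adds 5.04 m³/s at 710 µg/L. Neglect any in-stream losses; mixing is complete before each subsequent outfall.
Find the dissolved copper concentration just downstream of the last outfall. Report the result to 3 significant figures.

Outfall 1: combined Q = 205.2 m³/s; C = (191.0·1.800 + 14.20·208.0)/205.2 = 16.07 µg/L.
Outfall 2: combined Q = 234.3 m³/s; C = (205.2·16.07 + 29.10·30.10)/234.3 = 17.81 µg/L.
Outfall 3: combined Q = 239.3 m³/s; C = (234.3·17.81 + 5.040·710.0)/239.3 = 32.39 µg/L.

32.4 µg/L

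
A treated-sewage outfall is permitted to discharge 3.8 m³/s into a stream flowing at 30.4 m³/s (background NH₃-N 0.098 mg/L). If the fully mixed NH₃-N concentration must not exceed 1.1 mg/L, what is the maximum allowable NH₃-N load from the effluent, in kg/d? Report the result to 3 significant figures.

2990 kg/d

Mass balance at the limit: 30.40·0.09800 + 3.800·Cₑ = 34.20·1.1 → Cₑ = 9.116 mg/L.
Load = 3.800 m³/s × 9.116 g/m³ × 86 400 s/d = 2993 kg/d.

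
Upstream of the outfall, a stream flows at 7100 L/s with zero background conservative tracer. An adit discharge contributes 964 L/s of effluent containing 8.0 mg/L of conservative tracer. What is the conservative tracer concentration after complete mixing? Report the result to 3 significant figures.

0.956 mg/L

Flow-weighted average: C = (7100·0 + 964.0·8.000) / 8064 = 7712/8064 = 0.9563 mg/L.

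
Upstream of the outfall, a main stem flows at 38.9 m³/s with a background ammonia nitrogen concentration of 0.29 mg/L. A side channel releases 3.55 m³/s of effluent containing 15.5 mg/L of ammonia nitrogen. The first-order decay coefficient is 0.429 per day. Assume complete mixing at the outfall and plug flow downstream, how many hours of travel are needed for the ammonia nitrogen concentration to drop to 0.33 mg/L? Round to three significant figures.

After mixing, C = (38.90·0.2900 + 3.550·15.50) / 42.45 = 66.31/42.45 = 1.562 mg/L.
1.562·exp(−k·t) = 0.33 → t = ln(1.562/0.33)/k = 313100 s = 86.97 h.

87.0 h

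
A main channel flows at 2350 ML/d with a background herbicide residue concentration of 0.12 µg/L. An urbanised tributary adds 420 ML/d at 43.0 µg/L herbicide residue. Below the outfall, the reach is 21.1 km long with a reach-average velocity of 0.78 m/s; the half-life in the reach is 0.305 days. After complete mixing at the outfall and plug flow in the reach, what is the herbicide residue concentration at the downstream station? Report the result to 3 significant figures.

3.25 µg/L

Conservation of mass: C = (2350·0.1200 + 420.0·43.00) / 2770 = 18340/2770 = 6.622 µg/L.
Travel time t = 21.1·1000 / 0.78 = 27050 s = 7.514 h.
Half-life 0.305 d → k = ln 2 / 0.305 = 2.273 d⁻¹.
After decay, C = 6.622 × e^(−kt) = 6.622 × 0.4909 = 3.250 µg/L.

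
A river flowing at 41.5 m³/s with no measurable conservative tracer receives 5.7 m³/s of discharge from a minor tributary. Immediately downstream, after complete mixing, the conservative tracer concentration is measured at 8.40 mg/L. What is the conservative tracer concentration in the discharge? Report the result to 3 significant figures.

Mass balance: 41.50·0 + 5.700·Cₑ = 47.20·8.400
→ Cₑ = (47.20·8.400 − 41.50·0) / 5.700 = 69.56 mg/L.

69.6 mg/L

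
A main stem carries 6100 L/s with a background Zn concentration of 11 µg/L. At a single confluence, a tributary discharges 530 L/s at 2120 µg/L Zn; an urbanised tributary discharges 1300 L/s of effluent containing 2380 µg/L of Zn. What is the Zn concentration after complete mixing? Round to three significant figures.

540 µg/L

Mass balance: C = (6100·11.00 + 530.0·2120 + 1300·2380) / 7930 = 4285000/7930 = 540.3 µg/L.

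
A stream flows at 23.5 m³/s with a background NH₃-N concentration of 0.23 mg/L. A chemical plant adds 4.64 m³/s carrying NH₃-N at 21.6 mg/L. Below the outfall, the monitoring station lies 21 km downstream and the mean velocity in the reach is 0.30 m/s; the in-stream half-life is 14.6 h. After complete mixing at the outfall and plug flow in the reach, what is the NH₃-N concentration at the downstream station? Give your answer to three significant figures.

Mass balance: C = (23.50·0.2300 + 4.640·21.60) / 28.14 = 105.6/28.14 = 3.754 mg/L.
Travel time t = 21·1000 / 0.30 = 70000 s = 19.44 h.
Half-life 14.6 h → k = ln 2 / 14.6 = 0.04748 h⁻¹ = 1.139 d⁻¹.
First-order decay: C = 3.754·exp(−k·t) = 3.754·0.3973 = 1.491 mg/L.

1.49 mg/L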